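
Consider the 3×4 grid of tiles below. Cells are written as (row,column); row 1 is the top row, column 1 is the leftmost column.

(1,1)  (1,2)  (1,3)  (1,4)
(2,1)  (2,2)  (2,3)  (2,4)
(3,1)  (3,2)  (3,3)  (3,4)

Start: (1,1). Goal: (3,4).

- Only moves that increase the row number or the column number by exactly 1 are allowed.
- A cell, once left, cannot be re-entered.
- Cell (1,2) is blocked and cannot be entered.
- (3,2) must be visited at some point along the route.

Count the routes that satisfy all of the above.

A right/down-only route from (1,1) to (3,4) makes exactly 2 down-moves and 3 right-moves in some order.
With no other constraints that would be C(5,2) = 10 routes.
Split at (3,2) and multiply the segment counts (each segment already excludes blocked cells): (1,1)→(3,2): 2; (3,2)→(3,4): 1; product = 2.
That gives 2 routes.

2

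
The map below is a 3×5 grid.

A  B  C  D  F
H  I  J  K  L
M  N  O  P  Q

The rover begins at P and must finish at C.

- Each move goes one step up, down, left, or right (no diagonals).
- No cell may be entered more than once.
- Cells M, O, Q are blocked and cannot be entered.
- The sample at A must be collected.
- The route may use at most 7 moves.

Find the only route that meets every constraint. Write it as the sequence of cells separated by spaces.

The 7-move cap with required stops at A leaves no slack for detours.
Route from P: up to K, 3× left (reaching H), up to A, 2× right (reaching C) — 7 moves in all.
Check: all required cells visited; 7 ≤ 7 moves.

P K J I H A B C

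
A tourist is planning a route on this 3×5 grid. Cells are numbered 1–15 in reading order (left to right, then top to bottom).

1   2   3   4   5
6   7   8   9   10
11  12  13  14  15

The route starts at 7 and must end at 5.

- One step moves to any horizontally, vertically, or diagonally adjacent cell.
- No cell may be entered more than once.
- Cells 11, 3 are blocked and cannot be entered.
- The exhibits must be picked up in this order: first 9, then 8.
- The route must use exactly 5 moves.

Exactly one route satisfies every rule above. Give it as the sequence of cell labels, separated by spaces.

The waypoints must appear in the order 9, 8, with no cell reused.
Route from 7: down-right to 13, up-right to 9, left to 8, up-right to 4, right to 5 — 5 moves in all.
Check: order respected (9 at step 2, 8 at step 3); 5 moves as required.

7 13 9 8 4 5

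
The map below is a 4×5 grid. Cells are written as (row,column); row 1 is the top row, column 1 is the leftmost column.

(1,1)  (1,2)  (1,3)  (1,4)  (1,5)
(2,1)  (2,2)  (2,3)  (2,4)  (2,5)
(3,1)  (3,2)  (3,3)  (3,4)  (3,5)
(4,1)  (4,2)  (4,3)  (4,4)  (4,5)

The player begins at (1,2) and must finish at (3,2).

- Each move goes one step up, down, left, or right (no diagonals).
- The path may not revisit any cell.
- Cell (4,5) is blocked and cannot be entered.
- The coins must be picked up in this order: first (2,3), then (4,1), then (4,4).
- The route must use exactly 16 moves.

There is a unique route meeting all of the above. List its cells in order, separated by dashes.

The waypoints must appear in the order (2,3), (4,1), (4,4), with no cell reused.
Route from (1,2): 3× right (reaching (1,5)), down to (2,5), 4× left (reaching (2,1)), 2× down (reaching (4,1)), 3× right (reaching (4,4)), up to (3,4), 2× left (reaching (3,2)) — 16 moves in all.
Check: order respected ((2,3) at step 6, (4,1) at step 10, (4,4) at step 13); 16 moves as required.

(1,2) - (1,3) - (1,4) - (1,5) - (2,5) - (2,4) - (2,3) - (2,2) - (2,1) - (3,1) - (4,1) - (4,2) - (4,3) - (4,4) - (3,4) - (3,3) - (3,2)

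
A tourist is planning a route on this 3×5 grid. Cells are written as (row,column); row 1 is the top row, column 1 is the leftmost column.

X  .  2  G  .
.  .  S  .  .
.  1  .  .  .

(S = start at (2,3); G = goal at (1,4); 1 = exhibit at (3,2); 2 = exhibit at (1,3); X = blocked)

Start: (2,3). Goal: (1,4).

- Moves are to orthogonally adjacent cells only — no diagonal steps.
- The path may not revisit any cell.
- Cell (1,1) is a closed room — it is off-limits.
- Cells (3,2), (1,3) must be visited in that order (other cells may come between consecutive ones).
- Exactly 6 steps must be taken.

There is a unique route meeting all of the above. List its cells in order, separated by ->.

The waypoints must appear in the order (3,2), (1,3), with no cell reused.
Route from (2,3): down 1 to (3,3), left 1 to (3,2), up 2 to (1,2), right 2 to (1,4) — 6 moves in all.
Check: order respected (1 at step 2, 2 at step 5); 6 moves as required.

(2,3) -> (3,3) -> (3,2) -> (2,2) -> (1,2) -> (1,3) -> (1,4)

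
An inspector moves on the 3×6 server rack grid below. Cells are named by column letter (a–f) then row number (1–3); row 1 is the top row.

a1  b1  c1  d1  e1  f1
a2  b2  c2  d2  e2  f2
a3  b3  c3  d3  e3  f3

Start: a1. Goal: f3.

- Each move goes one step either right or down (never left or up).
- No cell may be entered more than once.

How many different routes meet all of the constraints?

21

A right/down-only route from a1 to f3 makes exactly 2 down-moves and 5 right-moves in some order.
With no other constraints that would be C(7,2) = 21 routes.
That gives 21 routes.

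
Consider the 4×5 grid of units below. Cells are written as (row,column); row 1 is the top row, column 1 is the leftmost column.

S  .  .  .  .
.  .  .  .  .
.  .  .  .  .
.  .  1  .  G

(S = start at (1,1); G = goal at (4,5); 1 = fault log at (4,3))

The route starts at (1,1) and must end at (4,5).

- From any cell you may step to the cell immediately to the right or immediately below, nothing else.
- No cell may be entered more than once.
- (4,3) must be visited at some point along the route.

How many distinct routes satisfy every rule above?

A right/down-only route from (1,1) to (4,5) makes exactly 3 down-moves and 4 right-moves in some order.
With no other constraints that would be C(7,3) = 35 routes.
Split at (4,3) and multiply the segment counts: (1,1)→(4,3): 10; (4,3)→(4,5): 1; product = 10.
That gives 10 routes.

10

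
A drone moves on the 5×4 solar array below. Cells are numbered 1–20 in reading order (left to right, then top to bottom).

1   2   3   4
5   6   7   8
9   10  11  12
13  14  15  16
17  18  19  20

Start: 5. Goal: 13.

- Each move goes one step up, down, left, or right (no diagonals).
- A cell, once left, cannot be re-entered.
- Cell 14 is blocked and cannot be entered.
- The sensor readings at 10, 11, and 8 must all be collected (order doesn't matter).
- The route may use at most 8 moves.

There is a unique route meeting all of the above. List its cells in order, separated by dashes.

5 - 6 - 7 - 8 - 12 - 11 - 10 - 9 - 13

The 8-move cap with required stops at 10, 11, 8 leaves no slack for detours.
Route from 5: 3× right (reaching 8), down to 12, 3× left (reaching 9), down to 13 — 8 moves in all.
Check: all required cells visited; 8 ≤ 8 moves.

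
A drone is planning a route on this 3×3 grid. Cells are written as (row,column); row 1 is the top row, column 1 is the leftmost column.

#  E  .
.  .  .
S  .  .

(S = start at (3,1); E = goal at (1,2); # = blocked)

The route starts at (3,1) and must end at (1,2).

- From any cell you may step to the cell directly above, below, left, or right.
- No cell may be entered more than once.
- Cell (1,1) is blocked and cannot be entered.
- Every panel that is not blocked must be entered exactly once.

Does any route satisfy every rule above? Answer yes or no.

yes

One route that works: (3,1) → (2,1) → (2,2) → (3,2) → (3,3) → (2,3) → (1,3) → (1,2).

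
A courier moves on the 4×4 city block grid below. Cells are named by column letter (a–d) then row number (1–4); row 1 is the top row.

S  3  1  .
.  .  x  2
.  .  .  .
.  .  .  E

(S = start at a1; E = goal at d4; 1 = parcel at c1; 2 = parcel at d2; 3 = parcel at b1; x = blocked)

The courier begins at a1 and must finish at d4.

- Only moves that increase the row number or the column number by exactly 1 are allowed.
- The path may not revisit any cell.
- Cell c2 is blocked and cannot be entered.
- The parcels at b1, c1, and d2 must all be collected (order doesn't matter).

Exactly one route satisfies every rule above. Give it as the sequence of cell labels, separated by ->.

a1 -> b1 -> c1 -> d1 -> d2 -> d3 -> d4

Moves only go right or down, so the column and row indices never decrease.
Route from a1: 3× right (reaching d1), 3× down (reaching d4) — 6 moves in all.
Check: all required cells visited.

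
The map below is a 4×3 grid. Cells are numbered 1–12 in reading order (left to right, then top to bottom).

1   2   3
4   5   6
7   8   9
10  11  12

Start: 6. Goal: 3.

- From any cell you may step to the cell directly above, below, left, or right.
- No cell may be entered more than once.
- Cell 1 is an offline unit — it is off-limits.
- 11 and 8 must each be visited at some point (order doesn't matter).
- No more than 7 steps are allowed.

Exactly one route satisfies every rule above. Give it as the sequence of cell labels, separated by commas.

Any route must reach 11 and 8 and still end at 3 within 7 moves, so the order of the required stops is forced.
Route from 6: 2× down (reaching 12), left to 11, 3× up (reaching 2), right to 3 — 7 moves in all.
Check: all required cells visited; 7 ≤ 7 moves.

6, 9, 12, 11, 8, 5, 2, 3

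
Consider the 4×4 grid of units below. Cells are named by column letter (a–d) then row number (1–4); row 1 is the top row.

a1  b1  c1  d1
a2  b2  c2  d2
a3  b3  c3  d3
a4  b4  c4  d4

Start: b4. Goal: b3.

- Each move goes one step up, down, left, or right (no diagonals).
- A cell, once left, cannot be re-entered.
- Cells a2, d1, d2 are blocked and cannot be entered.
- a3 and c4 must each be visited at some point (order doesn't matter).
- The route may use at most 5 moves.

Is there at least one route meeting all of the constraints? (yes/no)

Exhausting the options from b4, every branch either dead-ends against blocked cells, would have to re-enter a cell already used, runs past the 5-move limit, or reaches the goal with a constraint still unmet.

no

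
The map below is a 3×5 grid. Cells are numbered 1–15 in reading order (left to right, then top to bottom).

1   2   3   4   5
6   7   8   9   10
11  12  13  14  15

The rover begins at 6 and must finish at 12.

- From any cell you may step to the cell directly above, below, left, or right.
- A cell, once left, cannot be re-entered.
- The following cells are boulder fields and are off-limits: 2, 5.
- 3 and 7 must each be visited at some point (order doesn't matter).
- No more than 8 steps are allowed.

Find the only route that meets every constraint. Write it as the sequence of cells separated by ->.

Any route must reach 3 and 7 and still end at 12 within 8 moves, so the order of the required stops is forced.
Route from 6: right 2 to 8, up 1 to 3, right 1 to 4, down 2 to 14, left 2 to 12 — 8 moves in all.
Check: all required cells visited; 8 ≤ 8 moves.

6 -> 7 -> 8 -> 3 -> 4 -> 9 -> 14 -> 13 -> 12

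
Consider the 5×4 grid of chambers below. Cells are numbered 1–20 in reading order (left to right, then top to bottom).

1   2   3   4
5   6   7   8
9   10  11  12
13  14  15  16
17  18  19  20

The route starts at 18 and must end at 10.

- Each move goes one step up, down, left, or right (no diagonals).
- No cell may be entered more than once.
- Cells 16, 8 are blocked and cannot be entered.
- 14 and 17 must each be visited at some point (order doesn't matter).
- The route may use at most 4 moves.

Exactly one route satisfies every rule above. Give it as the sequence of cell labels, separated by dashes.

18 - 17 - 13 - 14 - 10

Any route must reach 14 and 17 and still end at 10 within 4 moves, so the order of the required stops is forced.
Route from 18: left to 17, up to 13, right to 14, up to 10 — 4 moves in all.
Check: all required cells visited; 4 ≤ 4 moves.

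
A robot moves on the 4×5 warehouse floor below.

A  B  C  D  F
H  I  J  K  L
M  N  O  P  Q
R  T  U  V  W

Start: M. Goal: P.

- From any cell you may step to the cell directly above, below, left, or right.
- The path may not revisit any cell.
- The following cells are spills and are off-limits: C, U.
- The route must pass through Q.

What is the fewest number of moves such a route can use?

Any route passes through Q somewhere between M and P. Summing Manhattan distances along the two legs (M → Q → P) gives a lower bound of 4 + 1 = 5 moves.
The shortest route satisfying every rule uses 7 moves: M → H → I → J → K → L → Q → P.
The bound of 5 isn't tight here; checking systematically, no route of length 5 through 6 satisfies every constraint, so 7 is the minimum.

7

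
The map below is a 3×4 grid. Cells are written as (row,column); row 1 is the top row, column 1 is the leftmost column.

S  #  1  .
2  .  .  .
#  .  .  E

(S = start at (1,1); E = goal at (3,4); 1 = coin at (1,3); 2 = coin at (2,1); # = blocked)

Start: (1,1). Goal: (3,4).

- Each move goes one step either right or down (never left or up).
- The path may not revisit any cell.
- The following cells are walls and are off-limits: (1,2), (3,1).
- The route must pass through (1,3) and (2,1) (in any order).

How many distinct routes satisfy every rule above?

0

A right/down-only route from (1,1) to (3,4) makes exactly 2 down-moves and 3 right-moves in some order.
With no other constraints that would be C(5,2) = 10 routes.
(2,1) is below but to the left of (1,3): going (1,3) → (2,1) would need a leftward move and (2,1) → (1,3) an upward move, so no right/down-only route can visit both required cells.
No route satisfies every constraint, so the count is 0.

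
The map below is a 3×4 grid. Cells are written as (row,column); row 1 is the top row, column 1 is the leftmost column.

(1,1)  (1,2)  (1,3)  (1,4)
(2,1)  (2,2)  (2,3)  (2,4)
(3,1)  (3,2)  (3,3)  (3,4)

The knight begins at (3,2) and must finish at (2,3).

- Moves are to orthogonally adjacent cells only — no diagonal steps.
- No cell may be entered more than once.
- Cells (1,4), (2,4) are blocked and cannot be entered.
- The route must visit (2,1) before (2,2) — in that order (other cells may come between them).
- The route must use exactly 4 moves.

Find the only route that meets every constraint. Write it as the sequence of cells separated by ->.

The waypoints must appear in the order (2,1), (2,2), with no cell reused.
Route from (3,2): left to (3,1), up to (2,1), 2× right (reaching (2,3)) — 4 moves in all.
Check: order respected ((2,1) at step 2, (2,2) at step 3); 4 moves as required.

(3,2) -> (3,1) -> (2,1) -> (2,2) -> (2,3)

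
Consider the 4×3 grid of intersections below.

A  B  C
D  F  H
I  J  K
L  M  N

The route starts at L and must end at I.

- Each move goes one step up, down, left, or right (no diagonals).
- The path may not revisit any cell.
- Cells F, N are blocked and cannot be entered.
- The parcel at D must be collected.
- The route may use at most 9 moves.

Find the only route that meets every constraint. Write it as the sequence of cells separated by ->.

Any route must reach D and still end at I within 9 moves, so the order of the required stops is forced.
Route from L: right to M, up to J, right to K, 2× up (reaching C), 2× left (reaching A), 2× down (reaching I) — 9 moves in all.
Check: all required cells visited; 9 ≤ 9 moves.

L -> M -> J -> K -> H -> C -> B -> A -> D -> I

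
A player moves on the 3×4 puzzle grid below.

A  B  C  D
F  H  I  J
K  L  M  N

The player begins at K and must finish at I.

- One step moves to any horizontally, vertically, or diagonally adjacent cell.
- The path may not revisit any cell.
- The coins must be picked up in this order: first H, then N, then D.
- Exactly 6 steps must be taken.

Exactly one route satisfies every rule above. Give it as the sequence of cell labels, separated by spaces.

The waypoints must appear in the order H, N, D, with no cell reused.
Route from K: up-right 1 to H, down-right 1 to M, right 1 to N, up 2 to D, down-left 1 to I — 6 moves in all.
Check: order respected (H at step 1, N at step 3, D at step 5); 6 moves as required.

K H M N J D I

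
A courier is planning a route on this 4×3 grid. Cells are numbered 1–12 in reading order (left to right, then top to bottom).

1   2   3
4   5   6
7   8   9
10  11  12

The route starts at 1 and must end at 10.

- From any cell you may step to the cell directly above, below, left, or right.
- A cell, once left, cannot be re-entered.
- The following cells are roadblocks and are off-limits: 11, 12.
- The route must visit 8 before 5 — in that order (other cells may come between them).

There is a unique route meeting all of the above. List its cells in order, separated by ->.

The waypoints must appear in the order 8, 5, with no cell reused.
Route from 1: right 2 to 3, down 2 to 9, left 1 to 8, up 1 to 5, left 1 to 4, down 2 to 10 — 9 moves in all.
Check: order respected (8 at step 5, 5 at step 6).

1 -> 2 -> 3 -> 6 -> 9 -> 8 -> 5 -> 4 -> 7 -> 10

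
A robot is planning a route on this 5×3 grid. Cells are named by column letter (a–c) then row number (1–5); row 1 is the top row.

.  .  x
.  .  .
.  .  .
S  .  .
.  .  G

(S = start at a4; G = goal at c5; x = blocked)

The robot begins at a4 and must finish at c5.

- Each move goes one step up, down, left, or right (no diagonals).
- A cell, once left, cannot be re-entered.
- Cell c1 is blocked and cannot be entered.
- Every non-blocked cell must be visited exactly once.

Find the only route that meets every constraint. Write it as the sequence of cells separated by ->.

Need to visit all 14 open cells exactly once, starting at a4 and ending at c5.
Route from a4: down 1 to a5, right 1 to b5, up 2 to b3, left 1 to a3, up 2 to a1, right 1 to b1, down 1 to b2, right 1 to c2, down 3 to c5 — 13 moves in all.
Check: all 14 open cells covered.

a4 -> a5 -> b5 -> b4 -> b3 -> a3 -> a2 -> a1 -> b1 -> b2 -> c2 -> c3 -> c4 -> c5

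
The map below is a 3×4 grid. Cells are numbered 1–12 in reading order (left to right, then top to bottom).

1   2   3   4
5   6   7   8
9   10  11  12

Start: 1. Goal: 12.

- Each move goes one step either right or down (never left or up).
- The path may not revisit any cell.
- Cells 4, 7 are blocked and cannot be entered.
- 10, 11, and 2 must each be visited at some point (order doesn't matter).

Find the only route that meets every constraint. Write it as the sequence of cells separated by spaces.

1 2 6 10 11 12

Moves only go right or down, so the column and row indices never decrease.
Route from 1: right to 2, 2× down (reaching 10), 2× right (reaching 12) — 5 moves in all.
Check: all required cells visited.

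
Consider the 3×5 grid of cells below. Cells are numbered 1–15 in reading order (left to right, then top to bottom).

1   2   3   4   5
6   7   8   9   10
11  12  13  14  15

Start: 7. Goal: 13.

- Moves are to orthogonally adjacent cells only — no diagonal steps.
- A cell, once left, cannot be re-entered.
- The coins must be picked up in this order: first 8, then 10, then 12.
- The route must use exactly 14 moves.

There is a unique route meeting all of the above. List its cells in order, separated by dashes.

7 - 8 - 9 - 14 - 15 - 10 - 5 - 4 - 3 - 2 - 1 - 6 - 11 - 12 - 13

The waypoints must appear in the order 8, 10, 12, with no cell reused.
Route from 7: right 2 to 9, down 1 to 14, right 1 to 15, up 2 to 5, left 4 to 1, down 2 to 11, right 2 to 13 — 14 moves in all.
Check: order respected (8 at step 1, 10 at step 5, 12 at step 13); 14 moves as required.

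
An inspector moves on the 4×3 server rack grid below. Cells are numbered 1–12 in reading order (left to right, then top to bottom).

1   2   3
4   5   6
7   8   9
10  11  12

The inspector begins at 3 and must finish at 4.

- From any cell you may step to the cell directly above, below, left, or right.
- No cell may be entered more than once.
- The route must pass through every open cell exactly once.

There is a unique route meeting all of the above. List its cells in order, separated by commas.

3, 6, 9, 12, 11, 10, 7, 8, 5, 2, 1, 4

Need to visit all 12 open cells exactly once, starting at 3 and ending at 4.
Cell 10 has only two open neighbours (7 and 11), so the path must pass straight through it: one of those is the cell it's entered from and the other is where it exits.
Route from 3: 3× down (reaching 12), 2× left (reaching 10), up to 7, right to 8, 2× up (reaching 2), left to 1, down to 4 — 11 moves in all.
Check: all 12 open cells covered.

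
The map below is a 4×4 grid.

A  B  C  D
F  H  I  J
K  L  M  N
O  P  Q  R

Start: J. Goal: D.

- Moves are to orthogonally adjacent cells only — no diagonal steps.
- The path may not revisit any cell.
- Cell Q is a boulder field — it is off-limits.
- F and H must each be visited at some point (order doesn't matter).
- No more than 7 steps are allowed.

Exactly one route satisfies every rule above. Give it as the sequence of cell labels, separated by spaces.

J I H F A B C D

The 7-move cap with required stops at F, H leaves no slack for detours.
Route from J: 3× left (reaching F), up to A, 3× right (reaching D) — 7 moves in all.
Check: all required cells visited; 7 ≤ 7 moves.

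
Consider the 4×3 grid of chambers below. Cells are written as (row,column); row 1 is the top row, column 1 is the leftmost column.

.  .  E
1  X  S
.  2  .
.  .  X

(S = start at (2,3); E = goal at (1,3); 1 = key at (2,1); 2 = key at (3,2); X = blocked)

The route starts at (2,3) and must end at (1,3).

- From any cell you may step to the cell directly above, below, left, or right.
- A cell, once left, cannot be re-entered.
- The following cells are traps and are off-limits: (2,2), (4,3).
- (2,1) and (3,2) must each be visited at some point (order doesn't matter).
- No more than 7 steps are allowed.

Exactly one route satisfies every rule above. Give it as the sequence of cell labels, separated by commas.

(2,3), (3,3), (3,2), (3,1), (2,1), (1,1), (1,2), (1,3)

Any route must reach (2,1) and (3,2) and still end at (1,3) within 7 moves, so the order of the required stops is forced.
Route from (2,3): down to (3,3), 2× left (reaching (3,1)), 2× up (reaching (1,1)), 2× right (reaching (1,3)) — 7 moves in all.
Check: all required cells visited; 7 ≤ 7 moves.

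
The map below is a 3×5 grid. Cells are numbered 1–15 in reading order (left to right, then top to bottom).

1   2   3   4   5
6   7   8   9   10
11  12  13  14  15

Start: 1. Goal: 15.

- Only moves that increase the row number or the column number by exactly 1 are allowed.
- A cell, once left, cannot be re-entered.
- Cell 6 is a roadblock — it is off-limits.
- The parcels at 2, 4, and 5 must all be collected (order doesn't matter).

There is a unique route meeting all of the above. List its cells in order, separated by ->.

Moves only go right or down, so the column and row indices never decrease.
Route from 1: 4× right (reaching 5), 2× down (reaching 15) — 6 moves in all.
Check: all required cells visited.

1 -> 2 -> 3 -> 4 -> 5 -> 10 -> 15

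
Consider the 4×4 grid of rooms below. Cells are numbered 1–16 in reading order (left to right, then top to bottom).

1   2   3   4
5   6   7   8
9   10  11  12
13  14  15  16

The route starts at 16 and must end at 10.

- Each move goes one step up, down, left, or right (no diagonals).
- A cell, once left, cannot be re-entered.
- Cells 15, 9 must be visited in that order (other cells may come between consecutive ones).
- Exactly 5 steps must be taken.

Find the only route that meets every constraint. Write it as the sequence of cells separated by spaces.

16 15 14 13 9 10

The waypoints must appear in the order 15, 9, with no cell reused.
Route from 16: left 3 to 13, up 1 to 9, right 1 to 10 — 5 moves in all.
Check: order respected (15 at step 1, 9 at step 4); 5 moves as required.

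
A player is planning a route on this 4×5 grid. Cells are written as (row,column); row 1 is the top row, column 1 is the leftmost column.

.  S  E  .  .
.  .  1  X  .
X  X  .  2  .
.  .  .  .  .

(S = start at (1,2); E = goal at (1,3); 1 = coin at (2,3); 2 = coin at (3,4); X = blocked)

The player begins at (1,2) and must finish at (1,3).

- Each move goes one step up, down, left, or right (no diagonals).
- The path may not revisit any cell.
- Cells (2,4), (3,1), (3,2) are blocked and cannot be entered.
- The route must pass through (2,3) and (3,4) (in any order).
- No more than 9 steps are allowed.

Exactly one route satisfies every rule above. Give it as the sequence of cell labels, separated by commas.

The 9-move cap with required stops at (2,3), (3,4) leaves no slack for detours.
Route from (1,2): down 1 to (2,2), right 1 to (2,3), down 1 to (3,3), right 2 to (3,5), up 2 to (1,5), left 2 to (1,3) — 9 moves in all.
Check: all required cells visited; 9 ≤ 9 moves.

(1,2), (2,2), (2,3), (3,3), (3,4), (3,5), (2,5), (1,5), (1,4), (1,3)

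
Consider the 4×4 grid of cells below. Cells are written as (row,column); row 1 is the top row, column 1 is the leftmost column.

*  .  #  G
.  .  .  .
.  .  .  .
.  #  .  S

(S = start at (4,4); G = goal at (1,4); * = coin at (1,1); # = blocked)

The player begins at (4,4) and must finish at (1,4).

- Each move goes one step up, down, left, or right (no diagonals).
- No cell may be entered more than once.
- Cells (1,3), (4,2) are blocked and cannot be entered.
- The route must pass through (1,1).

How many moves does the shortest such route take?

Any route passes through (1,1) somewhere between (4,4) and (1,4). Summing Manhattan distances along the two legs ((4,4) → (1,1) → (1,4)) gives a lower bound of 6 + 3 = 9 moves.
That bound ignores the blocked cells. Measuring each leg by the fewest moves that actually steer around them ((4,4)→(1,1): 6; (1,1)→(1,4): 5) raises the lower bound to 11.
A route of 11 moves exists: (4,4) → (3,4) → (3,3) → (3,2) → (3,1) → (2,1) → (1,1) → (1,2) → (2,2) → (2,3) → (2,4) → (1,4).
Since 11 matches that lower bound, it is optimal.

11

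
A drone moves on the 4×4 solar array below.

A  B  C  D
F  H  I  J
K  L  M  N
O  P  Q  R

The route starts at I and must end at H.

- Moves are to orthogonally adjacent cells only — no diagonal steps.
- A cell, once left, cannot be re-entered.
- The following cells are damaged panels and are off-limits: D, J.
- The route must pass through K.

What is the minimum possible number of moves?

5

Any route passes through K somewhere between I and H. Summing Manhattan distances along the two legs (I → K → H) gives a lower bound of 3 + 2 = 5 moves.
A route of 5 moves achieves this: I → M → L → K → F → H.
Since 5 matches the lower bound, it is optimal.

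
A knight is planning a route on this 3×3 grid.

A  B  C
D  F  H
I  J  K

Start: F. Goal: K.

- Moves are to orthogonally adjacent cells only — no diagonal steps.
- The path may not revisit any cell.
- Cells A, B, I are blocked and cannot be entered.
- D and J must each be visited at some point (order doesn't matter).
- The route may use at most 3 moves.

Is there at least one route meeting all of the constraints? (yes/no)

no

D must be visited but has only one open neighbour (F), and it is neither the start nor the goal — the route would have to enter and leave through F, re-entering it.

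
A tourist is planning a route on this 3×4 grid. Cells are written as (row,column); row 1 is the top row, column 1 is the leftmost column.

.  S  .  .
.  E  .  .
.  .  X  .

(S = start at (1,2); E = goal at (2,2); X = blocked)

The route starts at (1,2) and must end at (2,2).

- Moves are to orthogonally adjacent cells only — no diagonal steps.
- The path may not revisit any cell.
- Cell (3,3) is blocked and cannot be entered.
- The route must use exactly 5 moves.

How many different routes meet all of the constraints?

Need simple routes of exactly 5 moves from (1,2) to (2,2) (Manhattan distance 1, so 2 moves are spent on a detour and 2 undoing it).
Enumerating: (1,2) (1,1) (2,1) (3,1) (3,2) (2,2) | (1,2) (1,3) (1,4) (2,4) (2,3) (2,2).
That gives 2 routes.

2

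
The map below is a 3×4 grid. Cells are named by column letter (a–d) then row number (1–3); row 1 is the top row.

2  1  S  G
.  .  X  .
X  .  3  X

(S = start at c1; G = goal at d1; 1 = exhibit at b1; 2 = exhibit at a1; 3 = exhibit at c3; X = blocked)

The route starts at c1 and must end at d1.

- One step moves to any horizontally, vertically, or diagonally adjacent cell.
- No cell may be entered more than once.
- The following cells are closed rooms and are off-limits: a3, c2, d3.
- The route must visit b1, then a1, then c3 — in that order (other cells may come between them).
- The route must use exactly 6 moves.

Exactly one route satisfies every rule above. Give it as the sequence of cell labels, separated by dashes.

The waypoints must appear in the order b1, a1, c3, with no cell reused.
Route from c1: 2× left (reaching a1), 2× down-right (reaching c3), up-right to d2, up to d1 — 6 moves in all.
Check: order respected (1 at step 1, 2 at step 2, 3 at step 4); 6 moves as required.

c1 - b1 - a1 - b2 - c3 - d2 - d1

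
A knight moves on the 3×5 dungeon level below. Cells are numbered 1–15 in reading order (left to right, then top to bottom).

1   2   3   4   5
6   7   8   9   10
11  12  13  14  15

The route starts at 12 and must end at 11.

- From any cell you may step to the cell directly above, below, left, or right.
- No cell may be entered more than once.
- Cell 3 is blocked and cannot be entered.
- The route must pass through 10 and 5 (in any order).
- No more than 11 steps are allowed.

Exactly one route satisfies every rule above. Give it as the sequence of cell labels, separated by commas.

12, 13, 14, 15, 10, 5, 4, 9, 8, 7, 6, 11

Any route must reach 10 and 5 and still end at 11 within 11 moves, so the order of the required stops is forced.
Route from 12: 3× right (reaching 15), 2× up (reaching 5), left to 4, down to 9, 3× left (reaching 6), down to 11 — 11 moves in all.
Check: all required cells visited; 11 ≤ 11 moves.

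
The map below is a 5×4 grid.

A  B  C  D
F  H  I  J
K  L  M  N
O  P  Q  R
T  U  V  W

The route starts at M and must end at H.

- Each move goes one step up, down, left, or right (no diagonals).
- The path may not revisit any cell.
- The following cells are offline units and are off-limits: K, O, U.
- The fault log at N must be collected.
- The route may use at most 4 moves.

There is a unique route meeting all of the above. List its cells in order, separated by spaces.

Any route must reach N and still end at H within 4 moves, so the order of the required stops is forced.
Route from M: right 1 to N, up 1 to J, left 2 to H — 4 moves in all.
Check: all required cells visited; 4 ≤ 4 moves.

M N J I H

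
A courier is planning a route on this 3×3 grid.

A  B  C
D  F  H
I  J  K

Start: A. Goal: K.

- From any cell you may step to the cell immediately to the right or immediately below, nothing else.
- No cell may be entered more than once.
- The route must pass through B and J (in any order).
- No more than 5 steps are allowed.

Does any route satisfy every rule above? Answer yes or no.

One route that works: A → B → F → J → K.

yes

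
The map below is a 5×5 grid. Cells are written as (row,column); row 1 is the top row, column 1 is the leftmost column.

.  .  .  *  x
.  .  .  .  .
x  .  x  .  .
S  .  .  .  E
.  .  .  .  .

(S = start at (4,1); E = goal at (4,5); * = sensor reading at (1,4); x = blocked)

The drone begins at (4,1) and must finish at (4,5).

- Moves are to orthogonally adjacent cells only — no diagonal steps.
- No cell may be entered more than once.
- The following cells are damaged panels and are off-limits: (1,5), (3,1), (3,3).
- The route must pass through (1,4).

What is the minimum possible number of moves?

10

Any route passes through (1,4) somewhere between (4,1) and (4,5). Summing Manhattan distances along the two legs ((4,1) → (1,4) → (4,5)) gives a lower bound of 6 + 4 = 10 moves.
A route of 10 moves achieves this: (4,1) → (4,2) → (3,2) → (2,2) → (1,2) → (1,3) → (1,4) → (2,4) → (3,4) → (4,4) → (4,5).
Since 10 matches the lower bound, it is optimal.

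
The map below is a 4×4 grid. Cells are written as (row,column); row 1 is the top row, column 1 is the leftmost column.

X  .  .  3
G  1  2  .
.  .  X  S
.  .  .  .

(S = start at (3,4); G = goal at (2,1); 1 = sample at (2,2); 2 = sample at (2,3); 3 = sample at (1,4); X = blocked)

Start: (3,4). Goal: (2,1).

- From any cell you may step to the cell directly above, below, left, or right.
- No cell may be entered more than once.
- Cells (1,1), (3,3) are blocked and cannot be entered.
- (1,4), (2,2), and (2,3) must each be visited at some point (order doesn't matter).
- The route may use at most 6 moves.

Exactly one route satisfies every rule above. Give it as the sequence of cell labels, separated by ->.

(3,4) -> (2,4) -> (1,4) -> (1,3) -> (2,3) -> (2,2) -> (2,1)

Any route must reach (1,4), (2,2), and (2,3) and still end at (2,1) within 6 moves, so the order of the required stops is forced.
Route from (3,4): up 2 to (1,4), left 1 to (1,3), down 1 to (2,3), left 2 to (2,1) — 6 moves in all.
Check: all required cells visited; 6 ≤ 6 moves.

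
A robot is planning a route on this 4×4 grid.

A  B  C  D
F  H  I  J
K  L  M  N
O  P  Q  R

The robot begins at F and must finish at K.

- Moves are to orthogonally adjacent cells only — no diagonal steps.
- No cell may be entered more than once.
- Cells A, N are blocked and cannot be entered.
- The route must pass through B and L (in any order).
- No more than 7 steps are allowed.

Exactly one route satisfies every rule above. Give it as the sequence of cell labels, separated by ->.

The budget equals the shortest possible length, so every move has to be on a shortest route through the required cells.
Route from F: right 1 to H, up 1 to B, right 1 to C, down 2 to M, left 2 to K — 7 moves in all.
Check: all required cells visited; 7 ≤ 7 moves.

F -> H -> B -> C -> I -> M -> L -> K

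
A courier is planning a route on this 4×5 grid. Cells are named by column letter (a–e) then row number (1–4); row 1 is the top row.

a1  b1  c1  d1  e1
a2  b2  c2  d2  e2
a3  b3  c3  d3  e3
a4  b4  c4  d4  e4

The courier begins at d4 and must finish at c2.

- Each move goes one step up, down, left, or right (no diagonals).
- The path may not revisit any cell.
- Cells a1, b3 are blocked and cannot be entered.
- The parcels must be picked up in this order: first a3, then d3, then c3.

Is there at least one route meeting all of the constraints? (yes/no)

One route that works: d4 → c4 → b4 → a4 → a3 → a2 → b2 → b1 → c1 → d1 → d2 → d3 → c3 → c2.

yes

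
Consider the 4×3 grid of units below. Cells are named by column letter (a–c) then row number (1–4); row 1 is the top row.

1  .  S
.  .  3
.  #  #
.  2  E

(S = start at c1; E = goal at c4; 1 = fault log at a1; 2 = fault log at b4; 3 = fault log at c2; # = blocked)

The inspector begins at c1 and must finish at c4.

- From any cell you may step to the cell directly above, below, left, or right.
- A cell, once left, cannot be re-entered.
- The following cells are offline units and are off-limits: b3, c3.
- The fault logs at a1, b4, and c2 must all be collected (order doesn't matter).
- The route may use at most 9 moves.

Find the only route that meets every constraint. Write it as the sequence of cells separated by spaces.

c1 c2 b2 b1 a1 a2 a3 a4 b4 c4

The budget equals the shortest possible length, so every move has to be on a shortest route through the required cells.
Route from c1: down to c2, left to b2, up to b1, left to a1, 3× down (reaching a4), 2× right (reaching c4) — 9 moves in all.
Check: all required cells visited; 9 ≤ 9 moves.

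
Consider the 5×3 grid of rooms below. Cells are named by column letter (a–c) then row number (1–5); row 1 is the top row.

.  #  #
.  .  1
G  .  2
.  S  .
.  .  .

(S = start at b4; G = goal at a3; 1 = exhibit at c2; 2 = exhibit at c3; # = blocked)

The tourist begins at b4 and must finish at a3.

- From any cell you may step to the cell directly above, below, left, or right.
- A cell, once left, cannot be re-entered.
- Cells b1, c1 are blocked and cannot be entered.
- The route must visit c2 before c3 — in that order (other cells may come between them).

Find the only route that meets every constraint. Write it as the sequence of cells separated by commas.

b4, b3, b2, c2, c3, c4, c5, b5, a5, a4, a3

The waypoints must appear in the order c2, c3, with no cell reused.
Route from b4: 2× up (reaching b2), right to c2, 3× down (reaching c5), 2× left (reaching a5), 2× up (reaching a3) — 10 moves in all.
Check: order respected (1 at step 3, 2 at step 4).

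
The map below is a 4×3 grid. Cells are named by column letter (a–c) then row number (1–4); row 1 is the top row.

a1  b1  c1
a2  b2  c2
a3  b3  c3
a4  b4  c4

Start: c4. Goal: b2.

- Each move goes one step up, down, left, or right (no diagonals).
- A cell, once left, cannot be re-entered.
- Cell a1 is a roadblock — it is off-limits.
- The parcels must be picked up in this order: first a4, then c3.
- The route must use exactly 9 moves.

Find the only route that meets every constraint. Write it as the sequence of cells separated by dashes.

c4 - b4 - a4 - a3 - b3 - c3 - c2 - c1 - b1 - b2

The waypoints must appear in the order a4, c3, with no cell reused.
Route from c4: 2× left (reaching a4), up to a3, 2× right (reaching c3), 2× up (reaching c1), left to b1, down to b2 — 9 moves in all.
Check: order respected (a4 at step 2, c3 at step 5); 9 moves as required.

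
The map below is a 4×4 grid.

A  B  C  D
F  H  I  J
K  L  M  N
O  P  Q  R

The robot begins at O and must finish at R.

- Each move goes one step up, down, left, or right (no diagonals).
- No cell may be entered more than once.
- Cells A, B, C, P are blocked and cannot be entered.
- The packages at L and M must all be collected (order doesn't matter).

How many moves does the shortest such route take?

Any route passes through L and M in some order between O and R. Summing Manhattan distances along each leg and taking the cheapest ordering (O → L → M → R) gives a lower bound of 2 + 1 + 2 = 5 moves.
A route of 5 moves achieves this: O → K → L → M → Q → R.
Since 5 matches the lower bound, it is optimal.

5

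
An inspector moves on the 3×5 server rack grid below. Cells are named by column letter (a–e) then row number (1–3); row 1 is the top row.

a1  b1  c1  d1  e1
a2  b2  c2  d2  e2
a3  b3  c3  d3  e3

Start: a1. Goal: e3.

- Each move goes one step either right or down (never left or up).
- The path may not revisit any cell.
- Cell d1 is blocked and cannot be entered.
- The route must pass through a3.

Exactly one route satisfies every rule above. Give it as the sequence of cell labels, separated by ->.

a1 -> a2 -> a3 -> b3 -> c3 -> d3 -> e3

Moves only go right or down, so the column and row indices never decrease.
Route from a1: down 2 to a3, right 4 to e3 — 6 moves in all.
Check: all required cells visited.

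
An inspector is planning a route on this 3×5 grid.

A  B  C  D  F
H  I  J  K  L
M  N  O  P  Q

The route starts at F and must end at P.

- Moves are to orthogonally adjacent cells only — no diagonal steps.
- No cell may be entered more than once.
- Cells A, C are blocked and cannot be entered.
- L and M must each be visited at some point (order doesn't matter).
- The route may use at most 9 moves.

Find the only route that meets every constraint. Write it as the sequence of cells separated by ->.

Any route must reach L and M and still end at P within 9 moves, so the order of the required stops is forced.
Route from F: down to L, 4× left (reaching H), down to M, 3× right (reaching P) — 9 moves in all.
Check: all required cells visited; 9 ≤ 9 moves.

F -> L -> K -> J -> I -> H -> M -> N -> O -> P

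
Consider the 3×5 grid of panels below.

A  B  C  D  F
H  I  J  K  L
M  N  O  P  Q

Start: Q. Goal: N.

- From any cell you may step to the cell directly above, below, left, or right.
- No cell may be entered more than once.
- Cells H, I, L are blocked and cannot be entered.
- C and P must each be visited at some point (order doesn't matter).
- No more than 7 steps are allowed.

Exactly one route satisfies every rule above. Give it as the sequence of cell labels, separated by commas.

Q, P, K, D, C, J, O, N

The 7-move cap with required stops at C, P leaves no slack for detours.
Route from Q: left 1 to P, up 2 to D, left 1 to C, down 2 to O, left 1 to N — 7 moves in all.
Check: all required cells visited; 7 ≤ 7 moves.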